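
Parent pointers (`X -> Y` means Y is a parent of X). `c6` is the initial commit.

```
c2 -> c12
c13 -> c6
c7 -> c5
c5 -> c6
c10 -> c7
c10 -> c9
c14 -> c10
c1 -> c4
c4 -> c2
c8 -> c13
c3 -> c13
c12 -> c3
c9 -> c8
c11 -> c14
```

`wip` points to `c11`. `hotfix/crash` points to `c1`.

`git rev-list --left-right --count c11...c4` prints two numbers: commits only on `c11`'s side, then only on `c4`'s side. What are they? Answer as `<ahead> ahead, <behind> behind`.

7 ahead, 4 behind

Reachable from c11: {c10, c11, c13, c14, c5, c6, c7, c8, c9}.
Reachable from c4: {c12, c13, c2, c3, c4, c6}.
Only in c11's history (ahead): {c10, c11, c14, c5, c7, c8, c9} — 7.
Only in c4's history (behind): {c12, c2, c3, c4} — 4.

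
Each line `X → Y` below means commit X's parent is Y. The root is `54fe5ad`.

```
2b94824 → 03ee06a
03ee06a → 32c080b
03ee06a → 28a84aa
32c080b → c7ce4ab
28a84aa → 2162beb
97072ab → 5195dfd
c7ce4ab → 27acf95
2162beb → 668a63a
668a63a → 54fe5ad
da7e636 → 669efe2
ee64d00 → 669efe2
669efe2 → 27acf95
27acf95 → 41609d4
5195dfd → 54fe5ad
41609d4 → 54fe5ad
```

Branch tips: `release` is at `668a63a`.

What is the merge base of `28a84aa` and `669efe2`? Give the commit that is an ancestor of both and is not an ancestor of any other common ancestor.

54fe5ad

Ancestors of 28a84aa: {2162beb, 28a84aa, 54fe5ad, 668a63a}.
Ancestors of 669efe2: {27acf95, 41609d4, 54fe5ad, 669efe2}.
Common ancestors: {54fe5ad}.
The only common ancestor is 54fe5ad, so it is the merge base.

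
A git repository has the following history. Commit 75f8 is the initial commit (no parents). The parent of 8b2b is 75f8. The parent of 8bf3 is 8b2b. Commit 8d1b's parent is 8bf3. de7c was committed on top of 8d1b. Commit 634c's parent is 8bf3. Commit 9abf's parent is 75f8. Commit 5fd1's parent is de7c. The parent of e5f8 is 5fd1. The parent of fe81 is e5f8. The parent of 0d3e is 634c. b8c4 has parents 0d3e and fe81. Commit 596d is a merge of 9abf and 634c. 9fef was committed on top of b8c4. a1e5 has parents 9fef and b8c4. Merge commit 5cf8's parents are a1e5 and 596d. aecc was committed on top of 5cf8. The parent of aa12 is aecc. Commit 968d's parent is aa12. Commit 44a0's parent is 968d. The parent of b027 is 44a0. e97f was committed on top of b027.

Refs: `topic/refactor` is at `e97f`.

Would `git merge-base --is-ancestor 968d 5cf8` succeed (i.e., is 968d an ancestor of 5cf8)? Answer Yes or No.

Ancestors of 5cf8: {0d3e, 596d, 5cf8, 5fd1, 634c, 75f8, 8b2b, 8bf3, 8d1b, 9abf, 9fef, a1e5, b8c4, de7c, e5f8, fe81}.
968d is not in that set, so it is not an ancestor of 5cf8.

No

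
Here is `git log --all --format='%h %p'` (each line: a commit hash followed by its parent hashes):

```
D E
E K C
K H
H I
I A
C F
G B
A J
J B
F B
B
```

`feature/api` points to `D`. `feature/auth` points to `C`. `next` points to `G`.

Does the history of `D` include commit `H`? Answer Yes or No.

Yes

Ancestors of D (commits reachable by following parents): {A, B, C, D, E, F, H, I, J, K}.
H is in that set, so it is an ancestor of D.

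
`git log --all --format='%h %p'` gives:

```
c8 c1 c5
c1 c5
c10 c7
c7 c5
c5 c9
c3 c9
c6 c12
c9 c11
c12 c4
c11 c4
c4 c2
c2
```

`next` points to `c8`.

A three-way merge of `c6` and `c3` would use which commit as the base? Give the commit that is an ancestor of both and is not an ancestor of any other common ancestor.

Ancestors of c6: {c12, c2, c4, c6}.
Ancestors of c3: {c11, c2, c3, c4, c9}.
Common ancestors: {c2, c4}.
Among these, c4 is not an ancestor of any other common ancestor — it is the merge base.

c4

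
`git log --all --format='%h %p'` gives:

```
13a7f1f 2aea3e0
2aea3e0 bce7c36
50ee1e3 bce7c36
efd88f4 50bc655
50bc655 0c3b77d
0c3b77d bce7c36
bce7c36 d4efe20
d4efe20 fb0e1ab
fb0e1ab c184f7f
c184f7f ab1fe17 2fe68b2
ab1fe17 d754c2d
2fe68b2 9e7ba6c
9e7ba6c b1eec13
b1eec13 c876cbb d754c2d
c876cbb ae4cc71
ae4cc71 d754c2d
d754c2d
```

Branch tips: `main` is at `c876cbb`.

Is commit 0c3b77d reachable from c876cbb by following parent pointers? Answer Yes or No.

Ancestors of c876cbb: {ae4cc71, c876cbb, d754c2d}.
0c3b77d is not in that set, so it is not an ancestor of c876cbb.

No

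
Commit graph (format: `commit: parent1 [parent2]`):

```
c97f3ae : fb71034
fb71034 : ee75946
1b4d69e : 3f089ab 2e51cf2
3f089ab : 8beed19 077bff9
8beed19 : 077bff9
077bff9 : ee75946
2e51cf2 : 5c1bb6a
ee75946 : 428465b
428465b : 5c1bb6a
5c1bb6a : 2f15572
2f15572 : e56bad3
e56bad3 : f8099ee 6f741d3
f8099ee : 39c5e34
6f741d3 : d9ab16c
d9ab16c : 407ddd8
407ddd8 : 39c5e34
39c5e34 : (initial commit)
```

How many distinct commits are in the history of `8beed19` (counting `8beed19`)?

12

Walking parent pointers from 8beed19: reachable set = {077bff9, 2f15572, 39c5e34, 407ddd8, 428465b, 5c1bb6a, 6f741d3, 8beed19, d9ab16c, e56bad3, ee75946, f8099ee}.
That is 12 commits.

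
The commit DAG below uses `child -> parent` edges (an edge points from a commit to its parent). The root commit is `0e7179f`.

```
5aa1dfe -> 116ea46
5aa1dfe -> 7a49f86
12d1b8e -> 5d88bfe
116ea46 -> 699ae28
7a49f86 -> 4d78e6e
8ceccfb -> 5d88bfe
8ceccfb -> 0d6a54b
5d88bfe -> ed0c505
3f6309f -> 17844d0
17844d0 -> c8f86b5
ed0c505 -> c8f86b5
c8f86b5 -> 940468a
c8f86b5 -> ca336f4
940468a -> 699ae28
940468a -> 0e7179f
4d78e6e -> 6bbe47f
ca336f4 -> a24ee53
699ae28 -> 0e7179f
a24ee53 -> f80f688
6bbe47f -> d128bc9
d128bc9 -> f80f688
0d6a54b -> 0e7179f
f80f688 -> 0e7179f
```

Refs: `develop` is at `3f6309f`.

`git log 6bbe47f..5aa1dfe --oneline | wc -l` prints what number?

5

Reachable from 5aa1dfe: {0e7179f, 116ea46, 4d78e6e, 5aa1dfe, 699ae28, 6bbe47f, 7a49f86, d128bc9, f80f688}.
Reachable from 6bbe47f: {0e7179f, 6bbe47f, d128bc9, f80f688}.
In 5aa1dfe's history but not 6bbe47f's: {116ea46, 4d78e6e, 5aa1dfe, 699ae28, 7a49f86} — 5 commits.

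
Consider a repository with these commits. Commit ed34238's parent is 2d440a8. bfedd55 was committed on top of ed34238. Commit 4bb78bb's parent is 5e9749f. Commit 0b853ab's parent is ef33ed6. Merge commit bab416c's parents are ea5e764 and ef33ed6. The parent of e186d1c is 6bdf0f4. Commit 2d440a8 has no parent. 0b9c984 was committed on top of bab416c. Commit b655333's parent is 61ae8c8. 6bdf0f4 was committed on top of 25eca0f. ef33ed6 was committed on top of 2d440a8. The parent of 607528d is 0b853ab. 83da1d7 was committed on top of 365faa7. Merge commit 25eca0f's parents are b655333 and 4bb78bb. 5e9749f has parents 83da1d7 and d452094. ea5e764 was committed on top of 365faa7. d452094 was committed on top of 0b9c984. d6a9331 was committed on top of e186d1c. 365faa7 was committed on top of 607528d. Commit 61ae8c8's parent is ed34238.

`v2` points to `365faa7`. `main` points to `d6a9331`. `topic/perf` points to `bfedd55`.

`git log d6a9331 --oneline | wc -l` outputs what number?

19

Walking parent pointers from d6a9331: reachable set = {0b853ab, 0b9c984, 25eca0f, 2d440a8, 365faa7, 4bb78bb, 5e9749f, 607528d, 61ae8c8, 6bdf0f4, 83da1d7, b655333, bab416c, d452094, d6a9331, e186d1c, ea5e764, ed34238, ef33ed6}.
That is 19 commits.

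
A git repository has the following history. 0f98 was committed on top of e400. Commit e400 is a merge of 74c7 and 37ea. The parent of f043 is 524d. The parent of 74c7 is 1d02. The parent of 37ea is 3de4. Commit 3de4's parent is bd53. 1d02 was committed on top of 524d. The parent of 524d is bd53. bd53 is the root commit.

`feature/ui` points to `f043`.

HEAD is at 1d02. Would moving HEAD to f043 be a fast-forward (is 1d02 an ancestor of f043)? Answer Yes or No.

No

A fast-forward from 1d02 to f043 is possible iff 1d02 is an ancestor of f043.
Ancestors of f043: {524d, bd53, f043}.
1d02 is not among them, so fast-forward is not possible.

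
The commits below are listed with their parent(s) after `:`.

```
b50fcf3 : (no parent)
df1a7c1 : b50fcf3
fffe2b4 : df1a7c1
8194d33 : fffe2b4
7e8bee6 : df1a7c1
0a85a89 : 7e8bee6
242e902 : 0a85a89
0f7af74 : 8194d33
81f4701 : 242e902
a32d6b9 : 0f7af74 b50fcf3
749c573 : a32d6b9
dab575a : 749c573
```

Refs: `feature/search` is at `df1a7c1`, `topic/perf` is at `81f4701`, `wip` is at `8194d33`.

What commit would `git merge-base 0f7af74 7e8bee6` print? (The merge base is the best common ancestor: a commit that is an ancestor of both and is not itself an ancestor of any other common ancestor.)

Ancestors of 0f7af74: {0f7af74, 8194d33, b50fcf3, df1a7c1, fffe2b4}.
Ancestors of 7e8bee6: {7e8bee6, b50fcf3, df1a7c1}.
Common ancestors: {b50fcf3, df1a7c1}.
Among these, df1a7c1 is not an ancestor of any other common ancestor — it is the merge base.

df1a7c1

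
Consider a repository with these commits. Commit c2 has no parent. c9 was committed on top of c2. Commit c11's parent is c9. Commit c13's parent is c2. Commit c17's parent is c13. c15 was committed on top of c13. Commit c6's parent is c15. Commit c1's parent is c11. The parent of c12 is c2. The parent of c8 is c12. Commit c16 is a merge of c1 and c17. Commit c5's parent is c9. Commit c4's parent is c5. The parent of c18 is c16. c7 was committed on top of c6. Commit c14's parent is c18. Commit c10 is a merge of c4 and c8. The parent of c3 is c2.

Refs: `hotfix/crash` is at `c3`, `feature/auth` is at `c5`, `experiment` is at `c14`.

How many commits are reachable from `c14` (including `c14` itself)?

9

Walking parent pointers from c14: reachable set = {c1, c11, c13, c14, c16, c17, c18, c2, c9}.
That is 9 commits.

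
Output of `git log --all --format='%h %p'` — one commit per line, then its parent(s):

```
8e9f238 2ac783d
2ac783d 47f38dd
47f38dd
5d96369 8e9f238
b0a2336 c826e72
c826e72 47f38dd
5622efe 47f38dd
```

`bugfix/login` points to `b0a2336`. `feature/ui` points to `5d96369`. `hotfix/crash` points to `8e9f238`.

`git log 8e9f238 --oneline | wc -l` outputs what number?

Walking parent pointers from 8e9f238: reachable set = {2ac783d, 47f38dd, 8e9f238}.
That is 3 commits.

3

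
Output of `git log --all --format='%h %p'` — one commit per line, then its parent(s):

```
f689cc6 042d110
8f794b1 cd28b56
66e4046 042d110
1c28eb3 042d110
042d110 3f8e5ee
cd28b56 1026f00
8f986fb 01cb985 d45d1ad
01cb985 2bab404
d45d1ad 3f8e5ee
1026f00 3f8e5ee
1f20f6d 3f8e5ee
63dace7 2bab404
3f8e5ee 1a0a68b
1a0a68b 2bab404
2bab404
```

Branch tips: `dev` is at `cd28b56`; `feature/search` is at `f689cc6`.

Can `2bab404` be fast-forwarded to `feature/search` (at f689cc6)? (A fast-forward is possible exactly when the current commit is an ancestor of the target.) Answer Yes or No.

A fast-forward from 2bab404 to f689cc6 is possible iff 2bab404 is an ancestor of f689cc6.
Ancestors of f689cc6: {042d110, 1a0a68b, 2bab404, 3f8e5ee, f689cc6}.
2bab404 is among them, so fast-forward is possible.

Yes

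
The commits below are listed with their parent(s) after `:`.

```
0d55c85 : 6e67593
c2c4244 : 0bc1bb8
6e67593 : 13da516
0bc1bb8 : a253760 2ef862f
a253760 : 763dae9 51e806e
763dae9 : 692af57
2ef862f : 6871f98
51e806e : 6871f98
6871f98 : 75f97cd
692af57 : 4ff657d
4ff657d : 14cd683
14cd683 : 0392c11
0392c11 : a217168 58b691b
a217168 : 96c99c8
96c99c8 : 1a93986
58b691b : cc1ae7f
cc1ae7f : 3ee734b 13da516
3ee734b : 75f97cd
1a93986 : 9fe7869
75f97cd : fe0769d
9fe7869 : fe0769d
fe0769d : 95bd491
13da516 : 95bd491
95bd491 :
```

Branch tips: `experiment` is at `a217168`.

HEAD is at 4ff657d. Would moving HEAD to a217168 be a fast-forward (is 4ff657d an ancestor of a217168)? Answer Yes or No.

No

A fast-forward from 4ff657d to a217168 is possible iff 4ff657d is an ancestor of a217168.
Ancestors of a217168: {1a93986, 95bd491, 96c99c8, 9fe7869, a217168, fe0769d}.
4ff657d is not among them, so fast-forward is not possible.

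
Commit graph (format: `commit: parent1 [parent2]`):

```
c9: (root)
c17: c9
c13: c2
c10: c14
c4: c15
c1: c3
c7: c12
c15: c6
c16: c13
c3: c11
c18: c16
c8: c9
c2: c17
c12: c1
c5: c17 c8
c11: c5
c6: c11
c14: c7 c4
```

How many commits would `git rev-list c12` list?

Walking parent pointers from c12: reachable set = {c1, c11, c12, c17, c3, c5, c8, c9}.
That is 8 commits.

8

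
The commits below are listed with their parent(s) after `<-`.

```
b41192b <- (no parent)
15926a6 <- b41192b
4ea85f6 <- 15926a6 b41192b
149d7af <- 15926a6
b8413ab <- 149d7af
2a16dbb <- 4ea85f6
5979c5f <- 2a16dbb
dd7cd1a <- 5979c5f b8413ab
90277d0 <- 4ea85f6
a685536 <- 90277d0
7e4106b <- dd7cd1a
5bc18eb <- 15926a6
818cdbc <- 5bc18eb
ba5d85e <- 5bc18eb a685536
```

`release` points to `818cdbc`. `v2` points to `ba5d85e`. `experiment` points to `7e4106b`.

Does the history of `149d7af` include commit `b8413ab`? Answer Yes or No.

No

Ancestors of 149d7af: {149d7af, 15926a6, b41192b}.
b8413ab is not in that set, so it is not an ancestor of 149d7af.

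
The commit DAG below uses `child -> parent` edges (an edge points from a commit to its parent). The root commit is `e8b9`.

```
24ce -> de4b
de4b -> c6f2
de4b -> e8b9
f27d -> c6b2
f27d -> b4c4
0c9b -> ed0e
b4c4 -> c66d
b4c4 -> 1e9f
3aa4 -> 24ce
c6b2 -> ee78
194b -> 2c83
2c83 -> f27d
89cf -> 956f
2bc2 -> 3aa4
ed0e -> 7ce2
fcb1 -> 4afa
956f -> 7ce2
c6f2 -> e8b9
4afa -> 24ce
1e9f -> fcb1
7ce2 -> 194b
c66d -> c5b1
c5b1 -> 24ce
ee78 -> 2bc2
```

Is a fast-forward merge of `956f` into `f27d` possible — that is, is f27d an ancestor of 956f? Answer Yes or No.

A fast-forward from f27d to 956f is possible iff f27d is an ancestor of 956f.
Ancestors of 956f: {194b, 1e9f, 24ce, 2bc2, 2c83, 3aa4, 4afa, 7ce2, 956f, b4c4, c5b1, c66d, c6b2, c6f2, de4b, e8b9, ee78, f27d, fcb1}.
f27d is among them, so fast-forward is possible.

Yes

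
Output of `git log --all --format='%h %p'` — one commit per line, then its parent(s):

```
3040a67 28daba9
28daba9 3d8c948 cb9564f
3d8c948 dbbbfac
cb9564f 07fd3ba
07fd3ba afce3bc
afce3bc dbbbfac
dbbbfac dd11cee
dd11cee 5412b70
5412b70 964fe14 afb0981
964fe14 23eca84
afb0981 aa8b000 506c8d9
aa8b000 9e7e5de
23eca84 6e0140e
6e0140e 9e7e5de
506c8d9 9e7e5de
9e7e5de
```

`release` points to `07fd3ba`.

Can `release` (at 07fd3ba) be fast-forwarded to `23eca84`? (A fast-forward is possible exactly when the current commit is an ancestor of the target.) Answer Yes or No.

No

A fast-forward from 07fd3ba to 23eca84 is possible iff 07fd3ba is an ancestor of 23eca84.
Ancestors of 23eca84: {23eca84, 6e0140e, 9e7e5de}.
07fd3ba is not among them, so fast-forward is not possible.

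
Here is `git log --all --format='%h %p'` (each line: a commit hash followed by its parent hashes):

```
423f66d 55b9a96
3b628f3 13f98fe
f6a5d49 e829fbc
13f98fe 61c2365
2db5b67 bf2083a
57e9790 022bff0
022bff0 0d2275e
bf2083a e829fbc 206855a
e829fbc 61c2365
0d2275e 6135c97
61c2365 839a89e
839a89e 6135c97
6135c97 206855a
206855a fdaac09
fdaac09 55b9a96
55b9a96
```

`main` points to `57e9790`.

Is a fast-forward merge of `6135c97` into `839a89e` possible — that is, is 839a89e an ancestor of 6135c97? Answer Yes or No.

No

A fast-forward from 839a89e to 6135c97 is possible iff 839a89e is an ancestor of 6135c97.
Ancestors of 6135c97: {206855a, 55b9a96, 6135c97, fdaac09}.
839a89e is not among them, so fast-forward is not possible.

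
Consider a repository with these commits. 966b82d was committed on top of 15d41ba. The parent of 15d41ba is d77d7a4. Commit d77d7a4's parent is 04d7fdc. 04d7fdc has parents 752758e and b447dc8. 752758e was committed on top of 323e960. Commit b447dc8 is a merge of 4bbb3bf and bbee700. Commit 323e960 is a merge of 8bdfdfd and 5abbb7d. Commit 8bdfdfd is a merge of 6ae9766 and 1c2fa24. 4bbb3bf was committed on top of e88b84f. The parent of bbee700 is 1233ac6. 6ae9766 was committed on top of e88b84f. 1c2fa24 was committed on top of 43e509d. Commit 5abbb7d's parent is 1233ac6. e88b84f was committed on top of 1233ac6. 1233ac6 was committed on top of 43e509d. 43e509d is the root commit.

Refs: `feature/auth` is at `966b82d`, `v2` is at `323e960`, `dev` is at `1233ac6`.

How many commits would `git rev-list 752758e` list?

9

Walking parent pointers from 752758e: reachable set = {1233ac6, 1c2fa24, 323e960, 43e509d, 5abbb7d, 6ae9766, 752758e, 8bdfdfd, e88b84f}.
That is 9 commits.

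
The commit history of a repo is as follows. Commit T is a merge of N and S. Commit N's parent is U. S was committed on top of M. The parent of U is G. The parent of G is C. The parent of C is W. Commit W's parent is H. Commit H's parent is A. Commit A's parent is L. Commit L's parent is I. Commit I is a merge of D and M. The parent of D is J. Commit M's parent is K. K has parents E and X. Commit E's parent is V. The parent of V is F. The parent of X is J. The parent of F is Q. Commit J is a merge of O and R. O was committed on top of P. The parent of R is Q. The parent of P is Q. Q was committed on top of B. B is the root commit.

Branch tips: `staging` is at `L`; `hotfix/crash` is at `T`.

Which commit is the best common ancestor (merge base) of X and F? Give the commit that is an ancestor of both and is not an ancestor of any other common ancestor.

Ancestors of X: {B, J, O, P, Q, R, X}.
Ancestors of F: {B, F, Q}.
Common ancestors: {B, Q}.
Among these, Q is not an ancestor of any other common ancestor — it is the merge base.

Q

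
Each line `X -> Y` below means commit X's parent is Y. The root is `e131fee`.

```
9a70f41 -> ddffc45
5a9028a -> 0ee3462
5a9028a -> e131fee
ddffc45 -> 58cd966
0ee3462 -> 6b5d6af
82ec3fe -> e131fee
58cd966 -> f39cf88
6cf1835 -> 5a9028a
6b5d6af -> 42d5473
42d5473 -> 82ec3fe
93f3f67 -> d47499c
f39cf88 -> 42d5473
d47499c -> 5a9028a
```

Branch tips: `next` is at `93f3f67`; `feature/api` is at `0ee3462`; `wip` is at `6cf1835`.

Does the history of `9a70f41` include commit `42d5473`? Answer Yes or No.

Ancestors of 9a70f41 (commits reachable by following parents): {42d5473, 58cd966, 82ec3fe, 9a70f41, ddffc45, e131fee, f39cf88}.
42d5473 is in that set, so it is an ancestor of 9a70f41.

Yes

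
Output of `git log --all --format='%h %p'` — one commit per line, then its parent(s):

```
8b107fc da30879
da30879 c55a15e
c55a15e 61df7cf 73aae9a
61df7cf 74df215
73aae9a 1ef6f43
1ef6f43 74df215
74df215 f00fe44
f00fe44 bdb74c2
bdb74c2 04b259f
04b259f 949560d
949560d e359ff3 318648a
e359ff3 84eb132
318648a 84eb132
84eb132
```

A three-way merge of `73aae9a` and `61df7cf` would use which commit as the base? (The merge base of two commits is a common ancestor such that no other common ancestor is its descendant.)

74df215

Ancestors of 73aae9a: {04b259f, 1ef6f43, 318648a, 73aae9a, 74df215, 84eb132, 949560d, bdb74c2, e359ff3, f00fe44}.
Ancestors of 61df7cf: {04b259f, 318648a, 61df7cf, 74df215, 84eb132, 949560d, bdb74c2, e359ff3, f00fe44}.
Common ancestors: {04b259f, 318648a, 74df215, 84eb132, 949560d, bdb74c2, e359ff3, f00fe44}.
Among these, 74df215 is not an ancestor of any other common ancestor — it is the merge base.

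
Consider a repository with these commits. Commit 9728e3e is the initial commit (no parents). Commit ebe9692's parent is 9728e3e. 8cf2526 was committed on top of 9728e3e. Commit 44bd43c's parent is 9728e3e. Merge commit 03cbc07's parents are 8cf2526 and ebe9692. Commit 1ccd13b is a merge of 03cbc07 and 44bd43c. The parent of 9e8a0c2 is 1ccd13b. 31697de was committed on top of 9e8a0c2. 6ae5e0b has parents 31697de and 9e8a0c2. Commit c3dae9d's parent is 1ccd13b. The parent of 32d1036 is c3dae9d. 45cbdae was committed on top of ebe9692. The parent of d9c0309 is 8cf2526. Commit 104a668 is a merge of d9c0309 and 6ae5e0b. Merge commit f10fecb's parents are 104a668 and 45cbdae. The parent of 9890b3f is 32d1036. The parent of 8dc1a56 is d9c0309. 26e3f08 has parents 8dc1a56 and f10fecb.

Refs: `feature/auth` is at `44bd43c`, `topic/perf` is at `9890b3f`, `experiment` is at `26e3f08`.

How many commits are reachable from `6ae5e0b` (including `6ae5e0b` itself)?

9

Walking parent pointers from 6ae5e0b: reachable set = {03cbc07, 1ccd13b, 31697de, 44bd43c, 6ae5e0b, 8cf2526, 9728e3e, 9e8a0c2, ebe9692}.
That is 9 commits.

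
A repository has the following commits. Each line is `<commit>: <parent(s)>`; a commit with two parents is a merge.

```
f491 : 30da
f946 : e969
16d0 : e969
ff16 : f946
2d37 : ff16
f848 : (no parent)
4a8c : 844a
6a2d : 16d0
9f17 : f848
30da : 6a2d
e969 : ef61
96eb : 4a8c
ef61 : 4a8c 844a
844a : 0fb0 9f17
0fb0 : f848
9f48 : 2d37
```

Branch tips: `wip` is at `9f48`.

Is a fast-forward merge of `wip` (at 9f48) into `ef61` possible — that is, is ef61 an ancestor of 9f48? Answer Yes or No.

Yes

A fast-forward from ef61 to 9f48 is possible iff ef61 is an ancestor of 9f48.
Ancestors of 9f48: {0fb0, 2d37, 4a8c, 844a, 9f17, 9f48, e969, ef61, f848, f946, ff16}.
ef61 is among them, so fast-forward is possible.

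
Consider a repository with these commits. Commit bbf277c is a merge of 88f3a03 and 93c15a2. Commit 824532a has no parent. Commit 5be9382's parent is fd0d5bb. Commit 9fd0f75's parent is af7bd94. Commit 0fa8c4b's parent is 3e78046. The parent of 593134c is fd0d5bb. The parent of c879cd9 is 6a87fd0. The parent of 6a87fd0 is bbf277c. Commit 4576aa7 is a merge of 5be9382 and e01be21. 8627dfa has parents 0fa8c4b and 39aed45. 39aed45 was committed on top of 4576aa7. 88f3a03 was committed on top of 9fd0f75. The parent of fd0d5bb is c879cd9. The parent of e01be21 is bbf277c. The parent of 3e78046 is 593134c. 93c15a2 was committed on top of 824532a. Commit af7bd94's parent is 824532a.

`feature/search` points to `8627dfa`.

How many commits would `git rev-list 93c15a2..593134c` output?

Reachable from 593134c: {593134c, 6a87fd0, 824532a, 88f3a03, 93c15a2, 9fd0f75, af7bd94, bbf277c, c879cd9, fd0d5bb}.
Reachable from 93c15a2: {824532a, 93c15a2}.
In 593134c's history but not 93c15a2's: {593134c, 6a87fd0, 88f3a03, 9fd0f75, af7bd94, bbf277c, c879cd9, fd0d5bb} — 8 commits.

8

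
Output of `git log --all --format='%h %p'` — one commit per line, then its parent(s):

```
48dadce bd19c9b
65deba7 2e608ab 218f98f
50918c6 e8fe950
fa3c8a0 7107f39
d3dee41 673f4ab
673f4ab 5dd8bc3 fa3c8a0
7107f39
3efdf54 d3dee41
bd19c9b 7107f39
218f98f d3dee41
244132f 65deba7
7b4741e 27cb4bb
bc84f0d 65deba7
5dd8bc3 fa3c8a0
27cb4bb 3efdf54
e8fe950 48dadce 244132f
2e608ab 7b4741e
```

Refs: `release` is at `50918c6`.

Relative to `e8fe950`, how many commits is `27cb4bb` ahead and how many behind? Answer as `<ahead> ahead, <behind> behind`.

0 ahead, 8 behind

Reachable from 27cb4bb: {27cb4bb, 3efdf54, 5dd8bc3, 673f4ab, 7107f39, d3dee41, fa3c8a0}.
Reachable from e8fe950: {218f98f, 244132f, 27cb4bb, 2e608ab, 3efdf54, 48dadce, 5dd8bc3, 65deba7, 673f4ab, 7107f39, 7b4741e, bd19c9b, d3dee41, e8fe950, fa3c8a0}.
Only in 27cb4bb's history (ahead): {} — 0.
Only in e8fe950's history (behind): {218f98f, 244132f, 2e608ab, 48dadce, 65deba7, 7b4741e, bd19c9b, e8fe950} — 8.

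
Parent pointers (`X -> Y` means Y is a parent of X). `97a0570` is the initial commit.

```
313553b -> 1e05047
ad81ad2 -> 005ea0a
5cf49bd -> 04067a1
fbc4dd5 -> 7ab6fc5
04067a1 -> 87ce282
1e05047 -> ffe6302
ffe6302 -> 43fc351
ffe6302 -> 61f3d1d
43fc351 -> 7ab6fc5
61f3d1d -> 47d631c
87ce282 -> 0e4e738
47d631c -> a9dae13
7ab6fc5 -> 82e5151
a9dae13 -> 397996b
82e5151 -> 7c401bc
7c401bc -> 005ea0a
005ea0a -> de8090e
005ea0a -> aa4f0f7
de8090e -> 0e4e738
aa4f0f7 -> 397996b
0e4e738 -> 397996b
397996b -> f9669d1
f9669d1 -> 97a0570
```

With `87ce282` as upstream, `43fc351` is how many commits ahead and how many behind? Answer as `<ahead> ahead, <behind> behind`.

7 ahead, 1 behind

Reachable from 43fc351: {005ea0a, 0e4e738, 397996b, 43fc351, 7ab6fc5, 7c401bc, 82e5151, 97a0570, aa4f0f7, de8090e, f9669d1}.
Reachable from 87ce282: {0e4e738, 397996b, 87ce282, 97a0570, f9669d1}.
Only in 43fc351's history (ahead): {005ea0a, 43fc351, 7ab6fc5, 7c401bc, 82e5151, aa4f0f7, de8090e} — 7.
Only in 87ce282's history (behind): {87ce282} — 1.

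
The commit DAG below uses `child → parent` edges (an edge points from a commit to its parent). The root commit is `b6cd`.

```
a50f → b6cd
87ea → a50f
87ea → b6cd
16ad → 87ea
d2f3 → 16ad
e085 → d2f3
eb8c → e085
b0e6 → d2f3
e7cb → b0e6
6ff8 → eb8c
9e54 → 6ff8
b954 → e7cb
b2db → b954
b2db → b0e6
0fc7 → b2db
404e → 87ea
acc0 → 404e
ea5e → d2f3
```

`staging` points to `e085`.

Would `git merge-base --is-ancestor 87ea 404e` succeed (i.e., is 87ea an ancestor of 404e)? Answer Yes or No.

Ancestors of 404e (commits reachable by following parents): {404e, 87ea, a50f, b6cd}.
87ea is in that set, so it is an ancestor of 404e.

Yes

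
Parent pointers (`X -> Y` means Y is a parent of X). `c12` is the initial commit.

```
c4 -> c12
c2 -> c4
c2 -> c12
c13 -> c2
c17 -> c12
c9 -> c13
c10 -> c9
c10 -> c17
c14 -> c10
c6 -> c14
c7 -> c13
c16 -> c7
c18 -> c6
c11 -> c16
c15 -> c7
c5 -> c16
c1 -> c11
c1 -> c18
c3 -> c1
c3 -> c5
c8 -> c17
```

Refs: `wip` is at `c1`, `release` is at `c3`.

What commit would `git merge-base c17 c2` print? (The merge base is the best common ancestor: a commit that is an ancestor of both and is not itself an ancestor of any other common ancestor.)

Ancestors of c17: {c12, c17}.
Ancestors of c2: {c12, c2, c4}.
Common ancestors: {c12}.
The only common ancestor is c12, so it is the merge base.

c12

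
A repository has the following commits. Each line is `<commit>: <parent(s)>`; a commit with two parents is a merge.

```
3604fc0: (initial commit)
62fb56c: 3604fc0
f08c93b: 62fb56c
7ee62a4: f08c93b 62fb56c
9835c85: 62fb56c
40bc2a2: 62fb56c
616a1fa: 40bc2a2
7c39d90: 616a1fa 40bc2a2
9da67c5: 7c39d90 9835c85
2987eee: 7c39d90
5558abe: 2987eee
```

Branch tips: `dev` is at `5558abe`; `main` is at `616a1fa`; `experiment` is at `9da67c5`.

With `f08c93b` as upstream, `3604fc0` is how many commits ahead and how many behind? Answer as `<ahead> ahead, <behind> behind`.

0 ahead, 2 behind

Reachable from 3604fc0: {3604fc0}.
Reachable from f08c93b: {3604fc0, 62fb56c, f08c93b}.
Only in 3604fc0's history (ahead): {} — 0.
Only in f08c93b's history (behind): {62fb56c, f08c93b} — 2.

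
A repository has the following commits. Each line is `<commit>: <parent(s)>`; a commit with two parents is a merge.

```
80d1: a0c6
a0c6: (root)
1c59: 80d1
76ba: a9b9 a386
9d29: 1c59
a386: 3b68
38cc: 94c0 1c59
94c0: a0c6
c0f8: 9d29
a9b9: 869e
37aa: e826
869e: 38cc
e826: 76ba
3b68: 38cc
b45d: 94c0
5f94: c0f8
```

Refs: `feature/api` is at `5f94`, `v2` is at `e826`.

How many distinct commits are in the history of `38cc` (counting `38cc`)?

Walking parent pointers from 38cc: reachable set = {1c59, 38cc, 80d1, 94c0, a0c6}.
That is 5 commits.

5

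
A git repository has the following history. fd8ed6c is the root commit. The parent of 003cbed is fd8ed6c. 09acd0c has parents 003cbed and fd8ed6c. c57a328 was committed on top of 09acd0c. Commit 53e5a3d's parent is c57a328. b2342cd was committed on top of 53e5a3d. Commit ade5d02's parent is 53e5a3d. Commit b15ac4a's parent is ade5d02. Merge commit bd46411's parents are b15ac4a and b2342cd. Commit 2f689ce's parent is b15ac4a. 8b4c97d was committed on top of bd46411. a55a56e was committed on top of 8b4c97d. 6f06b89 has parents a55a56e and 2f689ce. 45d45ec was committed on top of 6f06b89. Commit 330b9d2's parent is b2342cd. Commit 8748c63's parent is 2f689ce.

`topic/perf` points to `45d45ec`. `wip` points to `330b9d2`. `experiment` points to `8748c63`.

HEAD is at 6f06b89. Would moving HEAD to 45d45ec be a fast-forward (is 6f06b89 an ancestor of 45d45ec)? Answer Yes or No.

Yes

A fast-forward from 6f06b89 to 45d45ec is possible iff 6f06b89 is an ancestor of 45d45ec.
Ancestors of 45d45ec: {003cbed, 09acd0c, 2f689ce, 45d45ec, 53e5a3d, 6f06b89, 8b4c97d, a55a56e, ade5d02, b15ac4a, b2342cd, bd46411, c57a328, fd8ed6c}.
6f06b89 is among them, so fast-forward is possible.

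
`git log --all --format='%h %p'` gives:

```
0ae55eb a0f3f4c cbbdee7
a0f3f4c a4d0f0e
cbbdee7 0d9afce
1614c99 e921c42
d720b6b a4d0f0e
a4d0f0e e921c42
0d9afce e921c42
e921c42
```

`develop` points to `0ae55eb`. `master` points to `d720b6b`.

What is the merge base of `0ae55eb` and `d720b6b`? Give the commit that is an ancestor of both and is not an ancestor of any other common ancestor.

Ancestors of 0ae55eb: {0ae55eb, 0d9afce, a0f3f4c, a4d0f0e, cbbdee7, e921c42}.
Ancestors of d720b6b: {a4d0f0e, d720b6b, e921c42}.
Common ancestors: {a4d0f0e, e921c42}.
Among these, a4d0f0e is not an ancestor of any other common ancestor — it is the merge base.

a4d0f0e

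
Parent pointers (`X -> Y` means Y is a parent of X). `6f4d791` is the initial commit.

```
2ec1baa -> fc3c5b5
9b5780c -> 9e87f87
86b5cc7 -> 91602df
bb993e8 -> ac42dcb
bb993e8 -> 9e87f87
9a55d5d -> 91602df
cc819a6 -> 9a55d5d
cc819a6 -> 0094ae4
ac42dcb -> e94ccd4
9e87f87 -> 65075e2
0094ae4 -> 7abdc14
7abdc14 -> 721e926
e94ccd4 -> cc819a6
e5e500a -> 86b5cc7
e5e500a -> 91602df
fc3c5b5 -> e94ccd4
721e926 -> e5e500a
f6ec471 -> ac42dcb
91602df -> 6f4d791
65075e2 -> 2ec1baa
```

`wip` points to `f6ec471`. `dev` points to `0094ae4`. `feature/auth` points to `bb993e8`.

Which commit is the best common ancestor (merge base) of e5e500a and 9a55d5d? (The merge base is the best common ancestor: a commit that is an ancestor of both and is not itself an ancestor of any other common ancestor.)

Ancestors of e5e500a: {6f4d791, 86b5cc7, 91602df, e5e500a}.
Ancestors of 9a55d5d: {6f4d791, 91602df, 9a55d5d}.
Common ancestors: {6f4d791, 91602df}.
Among these, 91602df is not an ancestor of any other common ancestor — it is the merge base.

91602df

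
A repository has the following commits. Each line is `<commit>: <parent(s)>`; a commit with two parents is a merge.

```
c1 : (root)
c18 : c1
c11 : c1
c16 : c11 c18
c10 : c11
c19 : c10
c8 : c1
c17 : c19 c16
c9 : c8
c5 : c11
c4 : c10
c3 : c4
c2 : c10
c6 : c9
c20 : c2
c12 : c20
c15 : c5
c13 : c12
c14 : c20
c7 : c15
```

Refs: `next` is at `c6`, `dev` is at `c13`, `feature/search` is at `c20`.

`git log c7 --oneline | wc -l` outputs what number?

5

Walking parent pointers from c7: reachable set = {c1, c11, c15, c5, c7}.
That is 5 commits.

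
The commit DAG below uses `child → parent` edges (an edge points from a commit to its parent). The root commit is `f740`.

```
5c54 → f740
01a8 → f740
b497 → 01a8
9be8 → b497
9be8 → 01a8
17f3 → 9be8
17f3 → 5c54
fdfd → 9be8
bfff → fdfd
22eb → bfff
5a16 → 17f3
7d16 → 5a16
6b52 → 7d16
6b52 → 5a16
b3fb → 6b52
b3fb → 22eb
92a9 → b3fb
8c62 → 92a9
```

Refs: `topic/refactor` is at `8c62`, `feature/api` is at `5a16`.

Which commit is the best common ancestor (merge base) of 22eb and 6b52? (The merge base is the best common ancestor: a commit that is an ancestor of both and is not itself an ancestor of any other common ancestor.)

9be8

Ancestors of 22eb: {01a8, 22eb, 9be8, b497, bfff, f740, fdfd}.
Ancestors of 6b52: {01a8, 17f3, 5a16, 5c54, 6b52, 7d16, 9be8, b497, f740}.
Common ancestors: {01a8, 9be8, b497, f740}.
Among these, 9be8 is not an ancestor of any other common ancestor — it is the merge base.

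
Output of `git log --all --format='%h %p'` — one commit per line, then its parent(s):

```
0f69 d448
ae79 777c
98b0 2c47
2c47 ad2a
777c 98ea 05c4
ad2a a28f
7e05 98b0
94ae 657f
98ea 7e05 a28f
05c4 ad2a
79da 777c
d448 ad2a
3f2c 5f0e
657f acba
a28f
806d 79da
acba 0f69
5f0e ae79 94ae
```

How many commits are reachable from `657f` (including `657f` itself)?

Walking parent pointers from 657f: reachable set = {0f69, 657f, a28f, acba, ad2a, d448}.
That is 6 commits.

6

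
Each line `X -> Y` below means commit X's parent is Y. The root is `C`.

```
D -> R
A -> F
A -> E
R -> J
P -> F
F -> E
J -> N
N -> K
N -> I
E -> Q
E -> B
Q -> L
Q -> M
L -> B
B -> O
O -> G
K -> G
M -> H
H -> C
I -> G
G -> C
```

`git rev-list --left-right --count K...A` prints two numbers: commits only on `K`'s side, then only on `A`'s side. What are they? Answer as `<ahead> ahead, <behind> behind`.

1 ahead, 9 behind

Reachable from K: {C, G, K}.
Reachable from A: {A, B, C, E, F, G, H, L, M, O, Q}.
Only in K's history (ahead): {K} — 1.
Only in A's history (behind): {A, B, E, F, H, L, M, O, Q} — 9.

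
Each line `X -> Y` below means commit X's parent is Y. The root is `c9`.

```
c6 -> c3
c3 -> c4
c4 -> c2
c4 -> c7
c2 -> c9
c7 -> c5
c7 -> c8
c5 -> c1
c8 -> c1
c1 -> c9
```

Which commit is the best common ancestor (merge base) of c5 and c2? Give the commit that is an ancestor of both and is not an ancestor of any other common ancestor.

c9

Ancestors of c5: {c1, c5, c9}.
Ancestors of c2: {c2, c9}.
Common ancestors: {c9}.
The only common ancestor is c9, so it is the merge base.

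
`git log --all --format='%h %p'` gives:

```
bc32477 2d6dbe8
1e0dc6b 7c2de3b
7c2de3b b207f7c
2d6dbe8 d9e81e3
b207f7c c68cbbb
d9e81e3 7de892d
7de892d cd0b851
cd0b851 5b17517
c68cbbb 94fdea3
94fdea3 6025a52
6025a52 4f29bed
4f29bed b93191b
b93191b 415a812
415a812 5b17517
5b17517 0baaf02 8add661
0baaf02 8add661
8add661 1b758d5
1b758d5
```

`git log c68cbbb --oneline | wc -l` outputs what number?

Walking parent pointers from c68cbbb: reachable set = {0baaf02, 1b758d5, 415a812, 4f29bed, 5b17517, 6025a52, 8add661, 94fdea3, b93191b, c68cbbb}.
That is 10 commits.

10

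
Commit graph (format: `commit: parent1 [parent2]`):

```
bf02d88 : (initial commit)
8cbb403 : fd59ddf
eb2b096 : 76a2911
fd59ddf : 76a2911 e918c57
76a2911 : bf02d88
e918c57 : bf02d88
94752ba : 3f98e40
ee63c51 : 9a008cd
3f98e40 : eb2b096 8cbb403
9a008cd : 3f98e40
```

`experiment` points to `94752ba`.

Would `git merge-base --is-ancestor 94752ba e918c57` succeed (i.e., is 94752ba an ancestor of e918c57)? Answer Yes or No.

No

Ancestors of e918c57: {bf02d88, e918c57}.
94752ba is not in that set, so it is not an ancestor of e918c57.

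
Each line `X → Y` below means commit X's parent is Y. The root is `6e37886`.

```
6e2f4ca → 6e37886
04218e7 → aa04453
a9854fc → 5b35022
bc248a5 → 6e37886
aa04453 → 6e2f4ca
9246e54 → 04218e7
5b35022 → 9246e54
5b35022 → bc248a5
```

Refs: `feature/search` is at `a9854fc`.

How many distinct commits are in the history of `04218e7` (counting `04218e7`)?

Walking parent pointers from 04218e7: reachable set = {04218e7, 6e2f4ca, 6e37886, aa04453}.
That is 4 commits.

4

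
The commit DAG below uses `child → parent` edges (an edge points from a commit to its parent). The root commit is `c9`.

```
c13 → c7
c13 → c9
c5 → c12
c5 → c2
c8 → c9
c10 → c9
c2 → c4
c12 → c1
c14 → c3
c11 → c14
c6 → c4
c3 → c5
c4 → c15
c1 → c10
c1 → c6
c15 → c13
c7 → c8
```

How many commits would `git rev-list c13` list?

4

Walking parent pointers from c13: reachable set = {c13, c7, c8, c9}.
That is 4 commits.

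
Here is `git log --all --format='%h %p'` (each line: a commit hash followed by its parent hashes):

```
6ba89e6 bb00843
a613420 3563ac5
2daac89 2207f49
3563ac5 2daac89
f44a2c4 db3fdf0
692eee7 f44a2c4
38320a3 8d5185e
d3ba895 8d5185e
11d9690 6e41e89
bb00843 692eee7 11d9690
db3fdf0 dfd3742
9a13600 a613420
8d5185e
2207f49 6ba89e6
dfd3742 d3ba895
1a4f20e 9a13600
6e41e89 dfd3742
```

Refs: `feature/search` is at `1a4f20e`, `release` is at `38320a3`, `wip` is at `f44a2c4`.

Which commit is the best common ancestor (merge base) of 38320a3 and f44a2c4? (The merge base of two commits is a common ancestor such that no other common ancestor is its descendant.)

8d5185e

Ancestors of 38320a3: {38320a3, 8d5185e}.
Ancestors of f44a2c4: {8d5185e, d3ba895, db3fdf0, dfd3742, f44a2c4}.
Common ancestors: {8d5185e}.
The only common ancestor is 8d5185e, so it is the merge base.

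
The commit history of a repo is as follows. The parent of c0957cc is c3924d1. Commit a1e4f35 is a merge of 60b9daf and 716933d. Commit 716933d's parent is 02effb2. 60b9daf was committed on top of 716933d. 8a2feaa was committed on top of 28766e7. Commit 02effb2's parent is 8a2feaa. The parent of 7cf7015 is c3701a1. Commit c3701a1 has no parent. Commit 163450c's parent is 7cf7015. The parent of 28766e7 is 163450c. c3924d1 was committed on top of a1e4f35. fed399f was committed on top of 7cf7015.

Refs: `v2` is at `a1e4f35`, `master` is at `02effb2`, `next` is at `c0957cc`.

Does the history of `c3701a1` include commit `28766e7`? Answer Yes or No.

No

Ancestors of c3701a1: {c3701a1}.
28766e7 is not in that set, so it is not an ancestor of c3701a1.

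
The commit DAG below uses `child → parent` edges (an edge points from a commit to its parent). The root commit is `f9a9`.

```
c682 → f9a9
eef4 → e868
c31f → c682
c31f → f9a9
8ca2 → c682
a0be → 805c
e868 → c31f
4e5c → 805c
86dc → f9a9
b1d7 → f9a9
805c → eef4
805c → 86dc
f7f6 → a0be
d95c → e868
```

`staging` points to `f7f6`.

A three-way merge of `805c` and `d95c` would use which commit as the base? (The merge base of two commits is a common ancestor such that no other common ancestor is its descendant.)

e868

Ancestors of 805c: {805c, 86dc, c31f, c682, e868, eef4, f9a9}.
Ancestors of d95c: {c31f, c682, d95c, e868, f9a9}.
Common ancestors: {c31f, c682, e868, f9a9}.
Among these, e868 is not an ancestor of any other common ancestor — it is the merge base.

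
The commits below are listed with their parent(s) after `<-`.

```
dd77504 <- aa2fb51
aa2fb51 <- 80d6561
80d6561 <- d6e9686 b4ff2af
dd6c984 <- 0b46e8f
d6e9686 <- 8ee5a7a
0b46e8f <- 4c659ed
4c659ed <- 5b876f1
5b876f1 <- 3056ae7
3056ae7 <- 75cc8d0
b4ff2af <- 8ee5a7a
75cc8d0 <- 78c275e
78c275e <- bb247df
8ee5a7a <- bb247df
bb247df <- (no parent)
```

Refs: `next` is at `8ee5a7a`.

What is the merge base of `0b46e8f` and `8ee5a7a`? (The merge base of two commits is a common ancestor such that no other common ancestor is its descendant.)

Ancestors of 0b46e8f: {0b46e8f, 3056ae7, 4c659ed, 5b876f1, 75cc8d0, 78c275e, bb247df}.
Ancestors of 8ee5a7a: {8ee5a7a, bb247df}.
Common ancestors: {bb247df}.
The only common ancestor is bb247df, so it is the merge base.

bb247df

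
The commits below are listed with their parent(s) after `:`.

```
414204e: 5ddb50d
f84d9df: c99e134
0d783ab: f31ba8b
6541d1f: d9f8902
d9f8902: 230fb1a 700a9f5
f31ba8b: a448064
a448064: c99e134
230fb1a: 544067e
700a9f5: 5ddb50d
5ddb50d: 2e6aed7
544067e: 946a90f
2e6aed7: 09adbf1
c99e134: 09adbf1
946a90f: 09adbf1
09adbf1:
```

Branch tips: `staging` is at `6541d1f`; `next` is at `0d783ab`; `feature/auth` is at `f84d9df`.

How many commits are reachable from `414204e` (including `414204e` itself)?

Walking parent pointers from 414204e: reachable set = {09adbf1, 2e6aed7, 414204e, 5ddb50d}.
That is 4 commits.

4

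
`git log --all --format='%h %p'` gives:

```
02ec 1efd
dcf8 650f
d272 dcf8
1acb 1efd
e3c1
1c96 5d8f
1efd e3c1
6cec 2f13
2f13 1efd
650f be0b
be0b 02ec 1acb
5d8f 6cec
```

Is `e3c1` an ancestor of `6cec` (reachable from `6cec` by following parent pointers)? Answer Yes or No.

Ancestors of 6cec (commits reachable by following parents): {1efd, 2f13, 6cec, e3c1}.
e3c1 is in that set, so it is an ancestor of 6cec.

Yes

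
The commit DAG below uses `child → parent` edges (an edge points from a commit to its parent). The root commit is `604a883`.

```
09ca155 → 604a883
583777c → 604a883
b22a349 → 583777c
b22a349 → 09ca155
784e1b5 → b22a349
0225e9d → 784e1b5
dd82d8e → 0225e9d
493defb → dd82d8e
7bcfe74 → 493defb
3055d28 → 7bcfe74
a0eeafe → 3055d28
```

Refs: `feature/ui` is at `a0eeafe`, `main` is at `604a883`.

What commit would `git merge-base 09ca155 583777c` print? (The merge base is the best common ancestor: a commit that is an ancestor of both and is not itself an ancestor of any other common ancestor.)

604a883

Ancestors of 09ca155: {09ca155, 604a883}.
Ancestors of 583777c: {583777c, 604a883}.
Common ancestors: {604a883}.
The only common ancestor is 604a883, so it is the merge base.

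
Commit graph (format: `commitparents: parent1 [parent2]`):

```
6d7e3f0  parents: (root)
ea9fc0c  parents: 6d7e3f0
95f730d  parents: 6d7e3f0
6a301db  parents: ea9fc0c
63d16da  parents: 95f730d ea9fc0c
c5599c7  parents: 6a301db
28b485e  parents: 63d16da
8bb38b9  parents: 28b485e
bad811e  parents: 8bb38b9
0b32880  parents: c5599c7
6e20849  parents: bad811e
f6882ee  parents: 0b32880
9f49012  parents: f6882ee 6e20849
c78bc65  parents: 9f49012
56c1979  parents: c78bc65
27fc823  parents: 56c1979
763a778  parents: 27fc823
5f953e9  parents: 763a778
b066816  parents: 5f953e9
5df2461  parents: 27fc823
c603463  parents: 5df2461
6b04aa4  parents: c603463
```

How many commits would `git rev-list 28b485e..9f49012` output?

Reachable from 9f49012: {0b32880, 28b485e, 63d16da, 6a301db, 6d7e3f0, 6e20849, 8bb38b9, 95f730d, 9f49012, bad811e, c5599c7, ea9fc0c, f6882ee}.
Reachable from 28b485e: {28b485e, 63d16da, 6d7e3f0, 95f730d, ea9fc0c}.
In 9f49012's history but not 28b485e's: {0b32880, 6a301db, 6e20849, 8bb38b9, 9f49012, bad811e, c5599c7, f6882ee} — 8 commits.

8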